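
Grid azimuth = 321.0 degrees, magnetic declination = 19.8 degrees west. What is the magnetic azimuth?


magnetic azimuth = grid azimuth - declination (east +ve)
mag_az = 321.0 - -19.8 = 340.8 degrees

340.8 degrees


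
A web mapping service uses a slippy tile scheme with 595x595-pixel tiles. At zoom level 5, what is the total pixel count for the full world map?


tiles per axis = 2^5 = 32
total tiles = 32^2 = 1024
pixels per axis = 32 * 595 = 19040
total pixels = 19040^2 = 362521600

362521600 pixels


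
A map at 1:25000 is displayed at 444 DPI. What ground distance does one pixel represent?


pixel_cm = 2.54 / 444 ≈ 0.005721 cm
ground = pixel_cm * 25000 / 100 = 2.54 * 25000 / (444 * 100) = 63500 / 44400 ≈ 1.43 m

1.43 m


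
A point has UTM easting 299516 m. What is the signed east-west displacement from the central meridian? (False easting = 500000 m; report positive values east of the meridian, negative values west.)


displacement = 299516 - 500000 = -200484 m

-200484 m


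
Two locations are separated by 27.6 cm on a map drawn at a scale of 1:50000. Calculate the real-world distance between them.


ground = 27.6 cm * 50000 / 100 = 13800.0 m = 13.8 km

13.8 km


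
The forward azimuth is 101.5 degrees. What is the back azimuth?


back azimuth = (101.5 + 180) mod 360 = 281.5 degrees

281.5 degrees


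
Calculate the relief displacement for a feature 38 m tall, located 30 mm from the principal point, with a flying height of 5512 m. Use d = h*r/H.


d = h * r / H = 38 * 30 / 5512 = 0.21 mm

0.21 mm


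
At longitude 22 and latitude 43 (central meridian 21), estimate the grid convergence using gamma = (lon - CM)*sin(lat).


gamma = (22 - 21) * sin(43) = 1 * 0.681998 = 0.682 degrees

0.682 degrees


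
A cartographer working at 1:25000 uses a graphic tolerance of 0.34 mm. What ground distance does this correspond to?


ground = 0.34 mm * 25000 / 1000 = 8.5 m

8.5 m


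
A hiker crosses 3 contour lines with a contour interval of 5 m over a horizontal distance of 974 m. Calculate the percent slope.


elevation change = 3 * 5 = 15 m
slope = 15 / 974 * 100 = 1.5%

1.5%


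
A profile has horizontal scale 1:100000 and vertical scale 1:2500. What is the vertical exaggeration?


VE = horizontal_scale / vertical_scale = 100000 / 2500 = 40.0

40.0x


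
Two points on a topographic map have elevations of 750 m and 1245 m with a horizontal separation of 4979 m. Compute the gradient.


gradient = (1245 - 750) / 4979 = 495 / 4979 = 0.0994

0.0994


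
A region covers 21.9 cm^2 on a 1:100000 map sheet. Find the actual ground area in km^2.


ground_area = 21.9 * (100000/100)^2 = 21900000.0 m^2 = 21.9 km^2

21.9 km^2


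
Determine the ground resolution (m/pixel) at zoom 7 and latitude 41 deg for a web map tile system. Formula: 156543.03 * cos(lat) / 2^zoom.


res = 156543.03 * cos(41) / 2^7 = 156543.03 * 0.75470958 / 128 = 923.0 m/pixel

923.0 m/pixel


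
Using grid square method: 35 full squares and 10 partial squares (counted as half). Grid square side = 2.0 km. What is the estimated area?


effective squares = 35 + 10 * 0.5 = 40.0
area = 40.0 * 4.0 = 160.0 km^2

160.0 km^2


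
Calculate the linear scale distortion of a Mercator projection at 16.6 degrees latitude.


SF = 1 / cos(16.6) = 1 / 0.958323 = 1.043

1.043


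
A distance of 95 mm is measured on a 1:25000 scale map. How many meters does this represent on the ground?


ground = 95 mm * 25000 / 1000 = 2375.0 m

2375.0 m


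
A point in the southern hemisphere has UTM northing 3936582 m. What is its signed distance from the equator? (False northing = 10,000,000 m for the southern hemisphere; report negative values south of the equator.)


For southern: actual = 3936582 - 10000000 = -6063418 m

-6063418 m


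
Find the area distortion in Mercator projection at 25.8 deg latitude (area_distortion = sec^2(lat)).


area_distortion = 1/cos^2(25.8) = 1.234

1.234


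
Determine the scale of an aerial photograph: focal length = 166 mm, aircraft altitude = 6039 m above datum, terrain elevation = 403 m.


scale = f / (H - h) = 166 mm / 5636 m = 166 / 5636000 = 1:33952

1:33952


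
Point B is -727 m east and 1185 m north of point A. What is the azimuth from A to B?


az = atan2(-727, 1185) = -31.5 deg
adjusted to 0-360: 328.5 degrees

328.5 degrees


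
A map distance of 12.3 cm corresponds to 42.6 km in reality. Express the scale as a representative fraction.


ground = 42.6 km = 4260000 cm; RF denominator = ground / map = 4260000 / 12.3 ≈ 346341; RF = 1:346341

1:346341


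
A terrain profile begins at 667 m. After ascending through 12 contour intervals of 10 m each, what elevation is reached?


elevation = 667 + 12 * 10 = 787 m

787 m


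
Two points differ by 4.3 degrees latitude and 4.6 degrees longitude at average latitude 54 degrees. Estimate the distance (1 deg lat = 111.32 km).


dlat_km = 4.3 * 111.32 = 478.676
dlon_km = 4.6 * 111.32 * cos(54) ≈ 300.988
dist = sqrt(478.676^2 + 300.988^2) ≈ 565.4 km

565.4 km


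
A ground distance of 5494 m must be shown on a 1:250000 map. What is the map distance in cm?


map_cm = 5494 * 100 / 250000 = 2.1976 cm ≈ 2.2 cm

2.2 cm


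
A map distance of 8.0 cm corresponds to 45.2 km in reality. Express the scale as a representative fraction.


ground = 45.2 km = 4520000 cm; RF denominator = ground / map = 4520000 / 8.0 = 565000; RF = 1:565000

1:565000


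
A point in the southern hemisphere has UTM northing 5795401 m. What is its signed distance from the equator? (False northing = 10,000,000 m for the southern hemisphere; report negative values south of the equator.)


For southern: actual = 5795401 - 10000000 = -4204599 m

-4204599 m


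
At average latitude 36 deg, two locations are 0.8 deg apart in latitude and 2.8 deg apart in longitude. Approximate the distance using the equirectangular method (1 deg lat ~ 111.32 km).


dlat_km = 0.8 * 111.32 = 89.056
dlon_km = 2.8 * 111.32 * cos(36) ≈ 252.167
dist = sqrt(89.056^2 + 252.167^2) ≈ 267.4 km

267.4 km


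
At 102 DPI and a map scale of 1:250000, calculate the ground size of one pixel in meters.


pixel_cm = 2.54 / 102 ≈ 0.024902 cm
ground = pixel_cm * 250000 / 100 = 2.54 * 250000 / (102 * 100) = 635000 / 10200 ≈ 62.25 m

62.25 m


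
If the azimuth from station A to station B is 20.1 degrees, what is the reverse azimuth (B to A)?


back azimuth = (20.1 + 180) mod 360 = 200.1 degrees

200.1 degrees


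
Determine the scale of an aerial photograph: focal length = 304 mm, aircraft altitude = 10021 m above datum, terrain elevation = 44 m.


scale = f / (H - h) = 304 mm / 9977 m = 304 / 9977000 = 1:32819

1:32819


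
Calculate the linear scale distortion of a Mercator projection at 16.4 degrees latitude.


SF = 1 / cos(16.4) = 1 / 0.959314 = 1.042

1.042


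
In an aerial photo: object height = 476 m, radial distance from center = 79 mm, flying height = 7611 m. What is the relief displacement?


d = h * r / H = 476 * 79 / 7611 = 4.94 mm

4.94 mm


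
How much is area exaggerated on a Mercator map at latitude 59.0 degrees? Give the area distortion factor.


area_distortion = 1/cos^2(59.0) = 3.77

3.77


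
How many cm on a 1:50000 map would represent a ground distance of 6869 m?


map_cm = 6869 * 100 / 50000 = 13.738 cm ≈ 13.74 cm

13.74 cm


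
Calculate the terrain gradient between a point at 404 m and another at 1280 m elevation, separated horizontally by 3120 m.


gradient = (1280 - 404) / 3120 = 876 / 3120 = 0.2808

0.2808


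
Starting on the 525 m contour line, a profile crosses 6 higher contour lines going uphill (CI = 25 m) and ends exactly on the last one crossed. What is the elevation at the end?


elevation = 525 + 6 * 25 = 675 m

675 m


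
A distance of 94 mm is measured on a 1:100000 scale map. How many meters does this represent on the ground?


ground = 94 mm * 100000 / 1000 = 9400.0 m

9400.0 m


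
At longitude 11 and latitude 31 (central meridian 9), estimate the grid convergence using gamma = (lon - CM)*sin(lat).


gamma = (11 - 9) * sin(31) = 2 * 0.515038 = 1.03 degrees

1.03 degrees


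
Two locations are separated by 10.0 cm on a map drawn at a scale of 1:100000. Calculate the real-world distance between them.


ground = 10.0 cm * 100000 / 100 = 10000.0 m = 10.0 km

10.0 km


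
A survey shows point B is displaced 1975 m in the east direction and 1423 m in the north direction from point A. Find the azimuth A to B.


az = atan2(1975, 1423) = 54.2 deg
adjusted to 0-360: 54.2 degrees

54.2 degrees


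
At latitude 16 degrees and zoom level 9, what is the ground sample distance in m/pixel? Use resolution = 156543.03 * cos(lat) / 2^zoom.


res = 156543.03 * cos(16) / 2^9 = 156543.03 * 0.9612617 / 512 = 293.9 m/pixel

293.9 m/pixel


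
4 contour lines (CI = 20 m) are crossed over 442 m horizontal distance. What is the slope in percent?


elevation change = 4 * 20 = 80 m
slope = 80 / 442 * 100 = 18.1%

18.1%


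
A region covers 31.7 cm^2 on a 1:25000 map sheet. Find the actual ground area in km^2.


ground_area = 31.7 * (25000/100)^2 = 1981250.0 m^2 = 1.98125 km^2 ≈ 1.981 km^2

1.981 km^2


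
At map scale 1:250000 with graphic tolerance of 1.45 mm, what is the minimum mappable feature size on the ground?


ground = 1.45 mm * 250000 / 1000 = 362.5 m

362.5 m


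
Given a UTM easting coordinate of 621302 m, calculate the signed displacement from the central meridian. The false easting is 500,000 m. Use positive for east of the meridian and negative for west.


displacement = 621302 - 500000 = 121302 m

121302 m


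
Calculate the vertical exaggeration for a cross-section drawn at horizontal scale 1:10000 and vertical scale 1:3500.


VE = horizontal_scale / vertical_scale = 10000 / 3500 ≈ 2.9

2.9x


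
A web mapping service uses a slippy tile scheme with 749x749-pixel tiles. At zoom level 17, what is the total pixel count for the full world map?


tiles per axis = 2^17 = 131072
total tiles = 131072^2 = 17179869184
pixels per axis = 131072 * 749 = 98172928
total pixels = 98172928^2 = 9637923792093184

9637923792093184 pixels


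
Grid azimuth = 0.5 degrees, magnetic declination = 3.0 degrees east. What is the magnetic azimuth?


magnetic azimuth = grid azimuth - declination (east +ve)
mag_az = 0.5 - 3.0 = 357.5 degrees

357.5 degrees


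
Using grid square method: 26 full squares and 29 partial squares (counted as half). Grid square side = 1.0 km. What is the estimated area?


effective squares = 26 + 29 * 0.5 = 40.5
area = 40.5 * 1.0 = 40.5 km^2

40.5 km^2


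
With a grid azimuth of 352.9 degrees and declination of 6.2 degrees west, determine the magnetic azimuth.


magnetic azimuth = grid azimuth - declination (east +ve)
mag_az = 352.9 - -6.2 = 359.1 degrees

359.1 degrees


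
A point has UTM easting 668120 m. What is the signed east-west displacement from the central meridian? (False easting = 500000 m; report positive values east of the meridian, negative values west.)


displacement = 668120 - 500000 = 168120 m

168120 m


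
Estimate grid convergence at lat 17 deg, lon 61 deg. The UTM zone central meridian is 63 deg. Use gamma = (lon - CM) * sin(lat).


gamma = (61 - 63) * sin(17) = -2 * 0.292372 = -0.585 degrees

-0.585 degrees


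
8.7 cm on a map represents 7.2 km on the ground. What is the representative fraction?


ground = 7.2 km = 720000 cm; RF denominator = ground / map = 720000 / 8.7 ≈ 82759; RF = 1:82759

1:82759


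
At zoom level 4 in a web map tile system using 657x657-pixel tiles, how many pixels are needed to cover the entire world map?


tiles per axis = 2^4 = 16
total tiles = 16^2 = 256
pixels per axis = 16 * 657 = 10512
total pixels = 10512^2 = 110502144

110502144 pixels


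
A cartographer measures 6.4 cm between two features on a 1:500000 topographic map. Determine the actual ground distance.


ground = 6.4 cm * 500000 / 100 = 32000.0 m = 32.0 km

32.0 km


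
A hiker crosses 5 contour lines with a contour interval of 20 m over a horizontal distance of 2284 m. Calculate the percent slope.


elevation change = 5 * 20 = 100 m
slope = 100 / 2284 * 100 = 4.4%

4.4%


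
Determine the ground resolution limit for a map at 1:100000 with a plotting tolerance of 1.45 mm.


ground = 1.45 mm * 100000 / 1000 = 145.0 m

145.0 m


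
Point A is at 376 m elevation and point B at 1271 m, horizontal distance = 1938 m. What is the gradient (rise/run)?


gradient = (1271 - 376) / 1938 = 895 / 1938 = 0.4618

0.4618


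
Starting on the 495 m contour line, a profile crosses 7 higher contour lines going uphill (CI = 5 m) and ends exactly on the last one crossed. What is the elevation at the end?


elevation = 495 + 7 * 5 = 530 m

530 m


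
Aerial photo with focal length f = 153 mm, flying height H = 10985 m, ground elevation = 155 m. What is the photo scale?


scale = f / (H - h) = 153 mm / 10830 m = 153 / 10830000 = 1:70784

1:70784


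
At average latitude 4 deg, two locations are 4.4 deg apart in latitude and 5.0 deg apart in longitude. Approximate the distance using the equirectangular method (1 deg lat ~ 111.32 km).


dlat_km = 4.4 * 111.32 = 489.808
dlon_km = 5.0 * 111.32 * cos(4) ≈ 555.244
dist = sqrt(489.808^2 + 555.244^2) ≈ 740.4 km

740.4 km


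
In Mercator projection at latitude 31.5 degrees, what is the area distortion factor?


area_distortion = 1/cos^2(31.5) = 1.376

1.376


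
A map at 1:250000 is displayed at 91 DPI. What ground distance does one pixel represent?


pixel_cm = 2.54 / 91 ≈ 0.027912 cm
ground = pixel_cm * 250000 / 100 = 2.54 * 250000 / (91 * 100) = 635000 / 9100 ≈ 69.78 m

69.78 m


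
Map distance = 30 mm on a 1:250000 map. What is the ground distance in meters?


ground = 30 mm * 250000 / 1000 = 7500.0 m

7500.0 m


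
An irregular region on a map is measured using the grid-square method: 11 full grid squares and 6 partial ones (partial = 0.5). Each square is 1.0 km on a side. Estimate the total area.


effective squares = 11 + 6 * 0.5 = 14.0
area = 14.0 * 1.0 = 14.0 km^2

14.0 km^2


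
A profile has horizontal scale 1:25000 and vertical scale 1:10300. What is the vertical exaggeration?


VE = horizontal_scale / vertical_scale = 25000 / 10300 ≈ 2.4

2.4x


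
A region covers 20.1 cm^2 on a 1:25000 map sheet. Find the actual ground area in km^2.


ground_area = 20.1 * (25000/100)^2 = 1256250.0 m^2 = 1.25625 km^2 ≈ 1.256 km^2

1.256 km^2


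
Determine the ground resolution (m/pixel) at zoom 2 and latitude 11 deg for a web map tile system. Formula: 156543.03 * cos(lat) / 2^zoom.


res = 156543.03 * cos(11) / 2^2 = 156543.03 * 0.98162718 / 4 = 38416.72 m/pixel

38416.72 m/pixel


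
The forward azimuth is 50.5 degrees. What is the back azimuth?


back azimuth = (50.5 + 180) mod 360 = 230.5 degrees

230.5 degrees


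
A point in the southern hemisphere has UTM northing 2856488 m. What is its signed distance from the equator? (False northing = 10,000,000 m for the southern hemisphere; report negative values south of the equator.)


For southern: actual = 2856488 - 10000000 = -7143512 m

-7143512 m


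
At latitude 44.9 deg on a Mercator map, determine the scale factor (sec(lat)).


SF = 1 / cos(44.9) = 1 / 0.70834 = 1.412

1.412


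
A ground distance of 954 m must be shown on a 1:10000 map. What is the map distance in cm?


map_cm = 954 * 100 / 10000 = 9.54 cm

9.54 cm


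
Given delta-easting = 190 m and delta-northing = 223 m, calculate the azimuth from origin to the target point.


az = atan2(190, 223) = 40.4 deg
adjusted to 0-360: 40.4 degrees

40.4 degrees


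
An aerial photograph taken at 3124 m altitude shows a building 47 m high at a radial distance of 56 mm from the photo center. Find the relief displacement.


d = h * r / H = 47 * 56 / 3124 = 0.84 mm

0.84 mm


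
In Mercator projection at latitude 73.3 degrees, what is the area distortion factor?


area_distortion = 1/cos^2(73.3) = 12.11

12.11


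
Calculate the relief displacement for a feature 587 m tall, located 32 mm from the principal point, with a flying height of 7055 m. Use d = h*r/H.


d = h * r / H = 587 * 32 / 7055 = 2.66 mm

2.66 mm


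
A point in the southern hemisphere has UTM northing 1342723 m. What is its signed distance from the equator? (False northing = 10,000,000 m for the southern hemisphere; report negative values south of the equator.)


For southern: actual = 1342723 - 10000000 = -8657277 m

-8657277 m


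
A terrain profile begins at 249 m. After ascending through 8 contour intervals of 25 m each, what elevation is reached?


elevation = 249 + 8 * 25 = 449 m

449 m


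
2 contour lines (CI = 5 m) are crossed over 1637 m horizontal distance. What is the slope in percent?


elevation change = 2 * 5 = 10 m
slope = 10 / 1637 * 100 = 0.6%

0.6%


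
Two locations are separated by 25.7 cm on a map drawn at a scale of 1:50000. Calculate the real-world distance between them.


ground = 25.7 cm * 50000 / 100 = 12850.0 m = 12.85 km

12.85 km


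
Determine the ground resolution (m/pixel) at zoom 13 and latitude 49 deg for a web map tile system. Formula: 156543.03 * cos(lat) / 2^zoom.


res = 156543.03 * cos(49) / 2^13 = 156543.03 * 0.65605903 / 8192 = 12.54 m/pixel

12.54 m/pixel


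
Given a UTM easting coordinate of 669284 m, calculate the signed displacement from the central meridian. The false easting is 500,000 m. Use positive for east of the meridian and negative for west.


displacement = 669284 - 500000 = 169284 m

169284 m


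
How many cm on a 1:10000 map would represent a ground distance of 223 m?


map_cm = 223 * 100 / 10000 = 2.23 cm

2.23 cm


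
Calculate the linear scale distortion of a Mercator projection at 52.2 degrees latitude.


SF = 1 / cos(52.2) = 1 / 0.612907 = 1.632

1.632


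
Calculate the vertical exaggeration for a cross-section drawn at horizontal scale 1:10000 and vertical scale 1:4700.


VE = horizontal_scale / vertical_scale = 10000 / 4700 ≈ 2.1

2.1x


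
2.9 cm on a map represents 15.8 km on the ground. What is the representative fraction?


ground = 15.8 km = 1580000 cm; RF denominator = ground / map = 1580000 / 2.9 ≈ 544828; RF = 1:544828

1:544828


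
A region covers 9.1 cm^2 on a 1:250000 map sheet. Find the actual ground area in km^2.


ground_area = 9.1 * (250000/100)^2 = 56875000.0 m^2 = 56.875 km^2

56.875 km^2


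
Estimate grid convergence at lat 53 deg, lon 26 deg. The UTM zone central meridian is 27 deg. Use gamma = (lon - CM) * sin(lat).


gamma = (26 - 27) * sin(53) = -1 * 0.798636 = -0.799 degrees

-0.799 degrees


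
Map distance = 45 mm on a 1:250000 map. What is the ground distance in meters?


ground = 45 mm * 250000 / 1000 = 11250.0 m

11250.0 m


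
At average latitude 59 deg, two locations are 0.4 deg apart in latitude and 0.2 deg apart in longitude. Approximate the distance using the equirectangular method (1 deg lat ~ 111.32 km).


dlat_km = 0.4 * 111.32 = 44.528
dlon_km = 0.2 * 111.32 * cos(59) ≈ 11.467
dist = sqrt(44.528^2 + 11.467^2) ≈ 46.0 km

46.0 km


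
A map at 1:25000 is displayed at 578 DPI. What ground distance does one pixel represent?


pixel_cm = 2.54 / 578 ≈ 0.004394 cm
ground = pixel_cm * 25000 / 100 = 2.54 * 25000 / (578 * 100) = 63500 / 57800 ≈ 1.1 m

1.1 m


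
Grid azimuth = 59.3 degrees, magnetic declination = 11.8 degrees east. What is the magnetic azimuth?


magnetic azimuth = grid azimuth - declination (east +ve)
mag_az = 59.3 - 11.8 = 47.5 degrees

47.5 degrees


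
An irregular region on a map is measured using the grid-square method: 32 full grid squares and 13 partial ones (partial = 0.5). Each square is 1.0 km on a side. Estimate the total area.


effective squares = 32 + 13 * 0.5 = 38.5
area = 38.5 * 1.0 = 38.5 km^2

38.5 km^2


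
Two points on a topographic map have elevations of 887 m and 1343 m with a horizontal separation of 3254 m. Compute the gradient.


gradient = (1343 - 887) / 3254 = 456 / 3254 = 0.1401

0.1401


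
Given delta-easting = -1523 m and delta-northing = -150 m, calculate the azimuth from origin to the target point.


az = atan2(-1523, -150) = -95.6 deg
adjusted to 0-360: 264.4 degrees

264.4 degrees


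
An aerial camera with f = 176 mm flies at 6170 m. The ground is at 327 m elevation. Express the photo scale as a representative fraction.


scale = f / (H - h) = 176 mm / 5843 m = 176 / 5843000 = 1:33199

1:33199


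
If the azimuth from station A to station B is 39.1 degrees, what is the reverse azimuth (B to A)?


back azimuth = (39.1 + 180) mod 360 = 219.1 degrees

219.1 degrees


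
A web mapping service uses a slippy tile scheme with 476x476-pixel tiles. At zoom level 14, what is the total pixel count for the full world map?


tiles per axis = 2^14 = 16384
total tiles = 16384^2 = 268435456
pixels per axis = 16384 * 476 = 7798784
total pixels = 7798784^2 = 60821031878656

60821031878656 pixels


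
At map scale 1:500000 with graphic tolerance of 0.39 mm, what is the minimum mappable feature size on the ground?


ground = 0.39 mm * 500000 / 1000 = 195.0 m

195.0 m


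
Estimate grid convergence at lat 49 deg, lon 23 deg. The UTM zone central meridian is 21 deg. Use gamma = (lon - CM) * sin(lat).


gamma = (23 - 21) * sin(49) = 2 * 0.75471 = 1.509 degrees

1.509 degrees


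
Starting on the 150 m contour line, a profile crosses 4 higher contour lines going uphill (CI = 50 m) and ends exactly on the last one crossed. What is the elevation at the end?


elevation = 150 + 4 * 50 = 350 m

350 m


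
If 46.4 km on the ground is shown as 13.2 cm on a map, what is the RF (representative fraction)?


ground = 46.4 km = 4640000 cm; RF denominator = ground / map = 4640000 / 13.2 ≈ 351515; RF = 1:351515

1:351515


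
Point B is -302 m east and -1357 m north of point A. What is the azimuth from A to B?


az = atan2(-302, -1357) = -167.5 deg
adjusted to 0-360: 192.5 degrees

192.5 degrees


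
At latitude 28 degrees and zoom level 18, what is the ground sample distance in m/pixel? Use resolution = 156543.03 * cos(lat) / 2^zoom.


res = 156543.03 * cos(28) / 2^18 = 156543.03 * 0.88294759 / 262144 = 0.53 m/pixel

0.53 m/pixel


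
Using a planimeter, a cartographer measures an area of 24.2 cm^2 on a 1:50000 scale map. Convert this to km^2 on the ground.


ground_area = 24.2 * (50000/100)^2 = 6050000.0 m^2 = 6.05 km^2

6.05 km^2


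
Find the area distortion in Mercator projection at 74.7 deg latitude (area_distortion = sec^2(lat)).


area_distortion = 1/cos^2(74.7) = 14.362

14.362


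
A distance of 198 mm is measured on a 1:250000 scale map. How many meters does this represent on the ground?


ground = 198 mm * 250000 / 1000 = 49500.0 m

49500.0 m


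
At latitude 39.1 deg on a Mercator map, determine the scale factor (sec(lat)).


SF = 1 / cos(39.1) = 1 / 0.776046 = 1.289

1.289


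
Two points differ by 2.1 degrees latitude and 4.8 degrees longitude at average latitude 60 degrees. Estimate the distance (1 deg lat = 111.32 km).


dlat_km = 2.1 * 111.32 = 233.772
dlon_km = 4.8 * 111.32 * cos(60) ≈ 267.168
dist = sqrt(233.772^2 + 267.168^2) ≈ 355.0 km

355.0 km


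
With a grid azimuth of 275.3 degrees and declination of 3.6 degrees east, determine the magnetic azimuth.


magnetic azimuth = grid azimuth - declination (east +ve)
mag_az = 275.3 - 3.6 = 271.7 degrees

271.7 degrees


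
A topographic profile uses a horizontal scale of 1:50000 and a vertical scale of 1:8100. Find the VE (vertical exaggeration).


VE = horizontal_scale / vertical_scale = 50000 / 8100 ≈ 6.2

6.2x


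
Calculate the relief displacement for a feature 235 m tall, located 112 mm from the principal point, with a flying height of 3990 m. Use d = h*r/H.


d = h * r / H = 235 * 112 / 3990 = 6.6 mm

6.6 mm


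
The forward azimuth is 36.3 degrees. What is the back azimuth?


back azimuth = (36.3 + 180) mod 360 = 216.3 degrees

216.3 degrees


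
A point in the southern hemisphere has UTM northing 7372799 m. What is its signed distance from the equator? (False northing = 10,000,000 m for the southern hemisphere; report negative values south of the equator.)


For southern: actual = 7372799 - 10000000 = -2627201 m

-2627201 m


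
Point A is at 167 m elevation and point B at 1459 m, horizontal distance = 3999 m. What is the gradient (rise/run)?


gradient = (1459 - 167) / 3999 = 1292 / 3999 = 0.3231

0.3231


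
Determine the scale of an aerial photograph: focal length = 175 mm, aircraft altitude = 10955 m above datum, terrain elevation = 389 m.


scale = f / (H - h) = 175 mm / 10566 m = 175 / 10566000 = 1:60377

1:60377


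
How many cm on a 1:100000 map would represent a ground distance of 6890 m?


map_cm = 6890 * 100 / 100000 = 6.89 cm

6.89 cm


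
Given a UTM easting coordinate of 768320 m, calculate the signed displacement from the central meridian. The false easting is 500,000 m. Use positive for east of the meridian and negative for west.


displacement = 768320 - 500000 = 268320 m

268320 m


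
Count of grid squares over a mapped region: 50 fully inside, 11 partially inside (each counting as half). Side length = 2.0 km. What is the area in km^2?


effective squares = 50 + 11 * 0.5 = 55.5
area = 55.5 * 4.0 = 222.0 km^2

222.0 km^2


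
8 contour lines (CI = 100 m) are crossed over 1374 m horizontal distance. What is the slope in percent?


elevation change = 8 * 100 = 800 m
slope = 800 / 1374 * 100 = 58.2%

58.2%


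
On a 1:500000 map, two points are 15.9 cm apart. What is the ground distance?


ground = 15.9 cm * 500000 / 100 = 79500.0 m = 79.5 km

79.5 km


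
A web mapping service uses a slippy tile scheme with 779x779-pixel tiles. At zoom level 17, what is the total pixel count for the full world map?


tiles per axis = 2^17 = 131072
total tiles = 131072^2 = 17179869184
pixels per axis = 131072 * 779 = 102105088
total pixels = 102105088^2 = 10425448995487744

10425448995487744 pixels


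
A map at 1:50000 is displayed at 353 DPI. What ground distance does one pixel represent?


pixel_cm = 2.54 / 353 ≈ 0.007195 cm
ground = pixel_cm * 50000 / 100 = 2.54 * 50000 / (353 * 100) = 127000 / 35300 ≈ 3.6 m

3.6 m


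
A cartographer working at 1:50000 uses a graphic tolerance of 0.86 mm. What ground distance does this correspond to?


ground = 0.86 mm * 50000 / 1000 = 43.0 m

43.0 m


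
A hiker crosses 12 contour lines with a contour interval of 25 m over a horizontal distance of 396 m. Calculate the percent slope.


elevation change = 12 * 25 = 300 m
slope = 300 / 396 * 100 = 75.8%

75.8%


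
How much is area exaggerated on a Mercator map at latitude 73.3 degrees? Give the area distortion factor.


area_distortion = 1/cos^2(73.3) = 12.11

12.11


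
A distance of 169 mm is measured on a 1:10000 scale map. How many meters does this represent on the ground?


ground = 169 mm * 10000 / 1000 = 1690.0 m

1690.0 m


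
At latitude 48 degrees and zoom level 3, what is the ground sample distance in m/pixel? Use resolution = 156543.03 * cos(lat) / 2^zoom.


res = 156543.03 * cos(48) / 2^3 = 156543.03 * 0.66913061 / 8 = 13093.47 m/pixel

13093.47 m/pixel


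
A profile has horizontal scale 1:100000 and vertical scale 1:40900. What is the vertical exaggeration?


VE = horizontal_scale / vertical_scale = 100000 / 40900 ≈ 2.4

2.4x


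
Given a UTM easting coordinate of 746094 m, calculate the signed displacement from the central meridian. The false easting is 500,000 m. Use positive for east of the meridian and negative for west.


displacement = 746094 - 500000 = 246094 m

246094 m


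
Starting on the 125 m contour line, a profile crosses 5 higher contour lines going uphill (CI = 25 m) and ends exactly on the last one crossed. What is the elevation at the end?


elevation = 125 + 5 * 25 = 250 m

250 m


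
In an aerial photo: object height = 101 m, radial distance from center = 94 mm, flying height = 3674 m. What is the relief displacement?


d = h * r / H = 101 * 94 / 3674 = 2.58 mm

2.58 mm


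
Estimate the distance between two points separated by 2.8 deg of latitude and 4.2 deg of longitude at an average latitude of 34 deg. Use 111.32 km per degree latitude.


dlat_km = 2.8 * 111.32 = 311.696
dlon_km = 4.2 * 111.32 * cos(34) ≈ 387.612
dist = sqrt(311.696^2 + 387.612^2) ≈ 497.4 km

497.4 km


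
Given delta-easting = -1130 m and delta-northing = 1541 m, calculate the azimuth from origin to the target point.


az = atan2(-1130, 1541) = -36.3 deg
adjusted to 0-360: 323.7 degrees

323.7 degrees


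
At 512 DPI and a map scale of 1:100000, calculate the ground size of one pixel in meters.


pixel_cm = 2.54 / 512 ≈ 0.004961 cm
ground = pixel_cm * 100000 / 100 = 2.54 * 100000 / (512 * 100) = 254000 / 51200 ≈ 4.96 m

4.96 m


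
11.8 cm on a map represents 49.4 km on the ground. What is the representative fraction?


ground = 49.4 km = 4940000 cm; RF denominator = ground / map = 4940000 / 11.8 ≈ 418644; RF = 1:418644

1:418644


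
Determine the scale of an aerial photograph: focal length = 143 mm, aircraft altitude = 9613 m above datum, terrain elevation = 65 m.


scale = f / (H - h) = 143 mm / 9548 m = 143 / 9548000 = 1:66769

1:66769


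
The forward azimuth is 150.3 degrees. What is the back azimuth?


back azimuth = (150.3 + 180) mod 360 = 330.3 degrees

330.3 degrees


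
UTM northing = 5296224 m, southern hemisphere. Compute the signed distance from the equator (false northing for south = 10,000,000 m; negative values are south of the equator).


For southern: actual = 5296224 - 10000000 = -4703776 m

-4703776 m


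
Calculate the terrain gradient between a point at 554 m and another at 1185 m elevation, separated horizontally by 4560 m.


gradient = (1185 - 554) / 4560 = 631 / 4560 = 0.1384

0.1384


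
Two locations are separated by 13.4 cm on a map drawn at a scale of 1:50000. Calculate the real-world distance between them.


ground = 13.4 cm * 50000 / 100 = 6700.0 m = 6.7 km

6.7 km


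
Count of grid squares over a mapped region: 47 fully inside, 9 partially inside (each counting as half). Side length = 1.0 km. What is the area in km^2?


effective squares = 47 + 9 * 0.5 = 51.5
area = 51.5 * 1.0 = 51.5 km^2

51.5 km^2


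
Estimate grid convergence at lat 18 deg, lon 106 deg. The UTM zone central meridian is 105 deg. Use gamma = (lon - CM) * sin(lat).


gamma = (106 - 105) * sin(18) = 1 * 0.309017 = 0.309 degrees

0.309 degrees


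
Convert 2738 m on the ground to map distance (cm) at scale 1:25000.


map_cm = 2738 * 100 / 25000 = 10.952 cm ≈ 10.95 cm

10.95 cm


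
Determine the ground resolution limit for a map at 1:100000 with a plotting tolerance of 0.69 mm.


ground = 0.69 mm * 100000 / 1000 = 69.0 m

69.0 m


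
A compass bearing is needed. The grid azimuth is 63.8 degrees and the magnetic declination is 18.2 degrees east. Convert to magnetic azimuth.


magnetic azimuth = grid azimuth - declination (east +ve)
mag_az = 63.8 - 18.2 = 45.6 degrees

45.6 degrees


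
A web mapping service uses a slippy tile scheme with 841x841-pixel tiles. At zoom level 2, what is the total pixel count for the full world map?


tiles per axis = 2^2 = 4
total tiles = 4^2 = 16
pixels per axis = 4 * 841 = 3364
total pixels = 3364^2 = 11316496

11316496 pixels


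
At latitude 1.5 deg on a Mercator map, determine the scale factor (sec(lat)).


SF = 1 / cos(1.5) = 1 / 0.999657 = 1.0

1.0


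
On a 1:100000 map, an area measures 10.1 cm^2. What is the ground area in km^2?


ground_area = 10.1 * (100000/100)^2 = 10100000.0 m^2 = 10.1 km^2

10.1 km^2


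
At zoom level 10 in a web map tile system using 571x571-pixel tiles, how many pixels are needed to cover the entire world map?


tiles per axis = 2^10 = 1024
total tiles = 1024^2 = 1048576
pixels per axis = 1024 * 571 = 584704
total pixels = 584704^2 = 341878767616

341878767616 pixels


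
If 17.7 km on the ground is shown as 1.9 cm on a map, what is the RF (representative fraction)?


ground = 17.7 km = 1770000 cm; RF denominator = ground / map = 1770000 / 1.9 ≈ 931579; RF = 1:931579

1:931579


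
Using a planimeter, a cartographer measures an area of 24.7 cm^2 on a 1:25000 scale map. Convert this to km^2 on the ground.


ground_area = 24.7 * (25000/100)^2 = 1543750.0 m^2 = 1.54375 km^2 ≈ 1.544 km^2

1.544 km^2


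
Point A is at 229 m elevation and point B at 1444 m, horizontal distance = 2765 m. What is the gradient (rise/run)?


gradient = (1444 - 229) / 2765 = 1215 / 2765 = 0.4394

0.4394


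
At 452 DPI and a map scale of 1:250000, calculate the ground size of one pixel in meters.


pixel_cm = 2.54 / 452 ≈ 0.005619 cm
ground = pixel_cm * 250000 / 100 = 2.54 * 250000 / (452 * 100) = 635000 / 45200 ≈ 14.05 m

14.05 m


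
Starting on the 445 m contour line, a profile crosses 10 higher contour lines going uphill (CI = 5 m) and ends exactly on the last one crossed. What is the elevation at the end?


elevation = 445 + 10 * 5 = 495 m

495 m


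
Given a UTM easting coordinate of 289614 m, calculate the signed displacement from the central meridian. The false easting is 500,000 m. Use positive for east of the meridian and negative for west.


displacement = 289614 - 500000 = -210386 m

-210386 m


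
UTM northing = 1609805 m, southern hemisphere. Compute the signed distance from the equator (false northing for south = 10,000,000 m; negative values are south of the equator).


For southern: actual = 1609805 - 10000000 = -8390195 m

-8390195 m


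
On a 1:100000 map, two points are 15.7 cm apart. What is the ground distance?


ground = 15.7 cm * 100000 / 100 = 15700.0 m = 15.7 km

15.7 km


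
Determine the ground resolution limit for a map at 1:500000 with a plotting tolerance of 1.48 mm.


ground = 1.48 mm * 500000 / 1000 = 740.0 m

740.0 m


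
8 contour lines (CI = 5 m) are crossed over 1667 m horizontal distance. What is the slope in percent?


elevation change = 8 * 5 = 40 m
slope = 40 / 1667 * 100 = 2.4%

2.4%


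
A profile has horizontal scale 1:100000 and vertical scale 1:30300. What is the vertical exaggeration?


VE = horizontal_scale / vertical_scale = 100000 / 30300 ≈ 3.3

3.3x


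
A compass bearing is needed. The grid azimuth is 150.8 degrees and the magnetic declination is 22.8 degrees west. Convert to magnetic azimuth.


magnetic azimuth = grid azimuth - declination (east +ve)
mag_az = 150.8 - -22.8 = 173.6 degrees

173.6 degrees


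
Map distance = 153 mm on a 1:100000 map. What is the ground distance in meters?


ground = 153 mm * 100000 / 1000 = 15300.0 m

15300.0 m


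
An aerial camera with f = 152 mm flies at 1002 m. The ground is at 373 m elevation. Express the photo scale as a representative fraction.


scale = f / (H - h) = 152 mm / 629 m = 152 / 629000 = 1:4138

1:4138


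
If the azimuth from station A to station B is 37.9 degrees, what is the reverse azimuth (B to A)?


back azimuth = (37.9 + 180) mod 360 = 217.9 degrees

217.9 degrees


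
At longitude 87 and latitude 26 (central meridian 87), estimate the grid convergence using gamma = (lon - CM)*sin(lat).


gamma = (87 - 87) * sin(26) = 0 * 0.438371 = 0.0 degrees

0.0 degrees


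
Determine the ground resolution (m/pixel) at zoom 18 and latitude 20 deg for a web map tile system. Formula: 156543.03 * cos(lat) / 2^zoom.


res = 156543.03 * cos(20) / 2^18 = 156543.03 * 0.93969262 / 262144 = 0.56 m/pixel

0.56 m/pixel


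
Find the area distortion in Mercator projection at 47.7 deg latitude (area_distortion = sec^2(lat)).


area_distortion = 1/cos^2(47.7) = 2.208

2.208


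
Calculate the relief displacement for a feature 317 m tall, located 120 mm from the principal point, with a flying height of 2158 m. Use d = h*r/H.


d = h * r / H = 317 * 120 / 2158 = 17.63 mm

17.63 mm


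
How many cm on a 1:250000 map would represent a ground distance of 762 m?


map_cm = 762 * 100 / 250000 = 0.3048 cm ≈ 0.3 cm

0.3 cm


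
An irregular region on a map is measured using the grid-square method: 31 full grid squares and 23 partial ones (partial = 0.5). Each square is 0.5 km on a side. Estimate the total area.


effective squares = 31 + 23 * 0.5 = 42.5
area = 42.5 * 0.25 = 10.625 km^2

10.625 km^2


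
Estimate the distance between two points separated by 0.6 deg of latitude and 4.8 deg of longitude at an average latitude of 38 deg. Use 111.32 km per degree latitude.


dlat_km = 0.6 * 111.32 = 66.792
dlon_km = 4.8 * 111.32 * cos(38) ≈ 421.063
dist = sqrt(66.792^2 + 421.063^2) ≈ 426.3 km

426.3 km


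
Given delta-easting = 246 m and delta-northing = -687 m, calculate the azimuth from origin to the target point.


az = atan2(246, -687) = 160.3 deg
adjusted to 0-360: 160.3 degrees

160.3 degrees


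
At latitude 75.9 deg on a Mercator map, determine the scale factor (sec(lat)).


SF = 1 / cos(75.9) = 1 / 0.243615 = 4.105

4.105


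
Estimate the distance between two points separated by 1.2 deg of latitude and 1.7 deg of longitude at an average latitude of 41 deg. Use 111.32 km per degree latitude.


dlat_km = 1.2 * 111.32 = 133.584
dlon_km = 1.7 * 111.32 * cos(41) ≈ 142.824
dist = sqrt(133.584^2 + 142.824^2) ≈ 195.6 km

195.6 km


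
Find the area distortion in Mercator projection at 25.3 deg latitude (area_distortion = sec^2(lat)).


area_distortion = 1/cos^2(25.3) = 1.223

1.223


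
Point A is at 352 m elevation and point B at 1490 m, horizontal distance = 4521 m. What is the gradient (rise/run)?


gradient = (1490 - 352) / 4521 = 1138 / 4521 = 0.2517

0.2517


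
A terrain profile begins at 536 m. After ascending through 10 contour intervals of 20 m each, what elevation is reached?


elevation = 536 + 10 * 20 = 736 m

736 m


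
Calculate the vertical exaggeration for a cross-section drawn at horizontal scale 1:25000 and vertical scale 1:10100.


VE = horizontal_scale / vertical_scale = 25000 / 10100 ≈ 2.5

2.5x


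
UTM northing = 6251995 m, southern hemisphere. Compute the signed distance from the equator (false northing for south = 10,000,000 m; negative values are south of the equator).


For southern: actual = 6251995 - 10000000 = -3748005 m

-3748005 m


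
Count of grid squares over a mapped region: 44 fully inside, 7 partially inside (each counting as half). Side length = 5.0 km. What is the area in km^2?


effective squares = 44 + 7 * 0.5 = 47.5
area = 47.5 * 25.0 = 1187.5 km^2

1187.5 km^2


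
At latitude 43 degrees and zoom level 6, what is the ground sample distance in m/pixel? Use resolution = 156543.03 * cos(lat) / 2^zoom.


res = 156543.03 * cos(43) / 2^6 = 156543.03 * 0.7313537 / 64 = 1788.88 m/pixel

1788.88 m/pixel


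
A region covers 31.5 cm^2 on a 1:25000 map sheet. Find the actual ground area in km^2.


ground_area = 31.5 * (25000/100)^2 = 1968750.0 m^2 = 1.96875 km^2 ≈ 1.969 km^2

1.969 km^2


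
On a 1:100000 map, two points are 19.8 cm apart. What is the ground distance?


ground = 19.8 cm * 100000 / 100 = 19800.0 m = 19.8 km

19.8 km


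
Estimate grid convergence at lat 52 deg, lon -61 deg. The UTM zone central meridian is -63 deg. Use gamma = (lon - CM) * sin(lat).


gamma = (-61 - -63) * sin(52) = 2 * 0.788011 = 1.576 degrees

1.576 degrees
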